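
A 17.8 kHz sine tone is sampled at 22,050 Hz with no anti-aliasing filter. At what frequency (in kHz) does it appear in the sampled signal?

Nyquist = 22,050/2 = 11,025 Hz; 17,800 Hz exceeds it.
Alias = |17,800 − 1×22,050| = |17,800 − 22,050| = 4,250 Hz = 4.25 kHz.

4.25 kHz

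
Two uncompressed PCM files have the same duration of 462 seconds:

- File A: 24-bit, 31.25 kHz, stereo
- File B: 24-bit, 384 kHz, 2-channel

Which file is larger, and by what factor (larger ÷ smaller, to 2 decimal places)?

File B, by a factor of 12.29

File A: 31,250 × 3 × 2 = 187,500 bytes/s.
File B: 384,000 × 3 × 2 = 2,304,000 bytes/s.
File B is larger; ratio = 1,064,448,000 / 86,625,000 = 12.29.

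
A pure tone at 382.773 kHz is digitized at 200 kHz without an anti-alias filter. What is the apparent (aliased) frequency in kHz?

Nyquist = 200,000/2 = 100,000 Hz; 382,773 Hz exceeds it.
Alias = |382,773 − 2×200,000| = |382,773 − 400,000| = 17,227 Hz = 17.227 kHz.

17.227 kHz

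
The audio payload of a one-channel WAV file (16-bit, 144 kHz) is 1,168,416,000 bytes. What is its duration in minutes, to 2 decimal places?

Byte rate = 144,000 × 2 × 1 = 288,000 bytes/s.
Duration = 1,168,416,000 / 288,000 = 4,057 s.
4,057 s / 60 = 67.62 minutes.

67.62 minutes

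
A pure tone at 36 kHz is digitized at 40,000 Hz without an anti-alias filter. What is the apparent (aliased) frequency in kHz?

4 kHz

Nyquist = 40,000/2 = 20,000 Hz; 36,000 Hz exceeds it.
Alias = |36,000 − 1×40,000| = |36,000 − 40,000| = 4,000 Hz = 4 kHz.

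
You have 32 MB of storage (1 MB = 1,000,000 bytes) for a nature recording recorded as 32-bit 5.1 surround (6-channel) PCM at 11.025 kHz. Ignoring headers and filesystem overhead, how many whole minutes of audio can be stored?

2 minutes

Uncompressed byte rate = 11,025 × 4 × 6 = 264,600 bytes/s.
Capacity = 32 × 1,000,000 = 32,000,000 bytes.
32,000,000 / 264,600 ≈ 120.94 s → 2 minutes.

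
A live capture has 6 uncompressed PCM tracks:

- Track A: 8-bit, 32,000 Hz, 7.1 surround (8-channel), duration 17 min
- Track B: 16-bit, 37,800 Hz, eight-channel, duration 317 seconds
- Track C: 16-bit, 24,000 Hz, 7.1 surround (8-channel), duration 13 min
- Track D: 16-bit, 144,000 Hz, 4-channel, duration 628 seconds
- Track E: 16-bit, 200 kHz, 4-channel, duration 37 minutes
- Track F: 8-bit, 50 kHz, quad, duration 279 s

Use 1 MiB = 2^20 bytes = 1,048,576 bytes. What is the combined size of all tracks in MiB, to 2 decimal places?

Track A: 17 min = 1,020 s; 32,000 × 1,020 × 1 × 8 = 261,120,000 bytes.
Track B: 37,800 × 317 × 2 × 8 = 191,721,600 bytes.
Track C: 13 min = 780 s; 24,000 × 780 × 2 × 8 = 299,520,000 bytes.
Track D: 144,000 × 628 × 2 × 4 = 723,456,000 bytes.
Track E: 37 minutes = 2,220 s; 200,000 × 2,220 × 2 × 4 = 3,552,000,000 bytes.
Track F: 50,000 × 279 × 1 × 4 = 55,800,000 bytes.
Total = 5,083,617,600 bytes = 4848.12 MiB.

4848.12 MiB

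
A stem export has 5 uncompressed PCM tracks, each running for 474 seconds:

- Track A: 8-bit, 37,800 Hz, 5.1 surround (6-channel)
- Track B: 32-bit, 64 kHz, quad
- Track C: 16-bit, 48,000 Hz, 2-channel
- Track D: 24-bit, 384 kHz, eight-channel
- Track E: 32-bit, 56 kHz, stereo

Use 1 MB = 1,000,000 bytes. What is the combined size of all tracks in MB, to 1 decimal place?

Track A: 37,800 × 474 × 1 × 6 = 107,503,200 bytes.
Track B: 64,000 × 474 × 4 × 4 = 485,376,000 bytes.
Track C: 48,000 × 474 × 2 × 2 = 91,008,000 bytes.
Track D: 384,000 × 474 × 3 × 8 = 4,368,384,000 bytes.
Track E: 56,000 × 474 × 4 × 2 = 212,352,000 bytes.
Total = 5,264,623,200 bytes = 5264.6 MB.

5264.6 MB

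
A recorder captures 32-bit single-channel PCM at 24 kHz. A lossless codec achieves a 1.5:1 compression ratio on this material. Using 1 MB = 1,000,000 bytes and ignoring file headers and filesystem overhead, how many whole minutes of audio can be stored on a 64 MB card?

16 minutes

Uncompressed byte rate = 24,000 × 4 × 1 = 96,000 bytes/s.
After 1.5:1 compression, effective rate ≈ 64000 bytes/s.
Capacity = 64 × 1,000,000 = 64,000,000 bytes.
64,000,000 / effective rate ≈ 1000 s → 16 minutes.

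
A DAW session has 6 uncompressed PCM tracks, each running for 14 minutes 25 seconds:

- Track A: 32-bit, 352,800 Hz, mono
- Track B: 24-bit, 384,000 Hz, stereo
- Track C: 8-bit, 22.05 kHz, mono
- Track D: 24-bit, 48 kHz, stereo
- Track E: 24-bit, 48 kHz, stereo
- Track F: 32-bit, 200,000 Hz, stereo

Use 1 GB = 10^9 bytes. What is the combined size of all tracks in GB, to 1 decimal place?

5.1 GB

14 minutes 25 seconds = 865 s.
Track A: 352,800 × 865 × 4 × 1 = 1,220,688,000 bytes.
Track B: 384,000 × 865 × 3 × 2 = 1,992,960,000 bytes.
Track C: 22,050 × 865 × 1 × 1 = 19,073,250 bytes.
Track D: 48,000 × 865 × 3 × 2 = 249,120,000 bytes.
Track E: 48,000 × 865 × 3 × 2 = 249,120,000 bytes.
Track F: 200,000 × 865 × 4 × 2 = 1,384,000,000 bytes.
Total = 5,114,961,250 bytes = 5.1 GB.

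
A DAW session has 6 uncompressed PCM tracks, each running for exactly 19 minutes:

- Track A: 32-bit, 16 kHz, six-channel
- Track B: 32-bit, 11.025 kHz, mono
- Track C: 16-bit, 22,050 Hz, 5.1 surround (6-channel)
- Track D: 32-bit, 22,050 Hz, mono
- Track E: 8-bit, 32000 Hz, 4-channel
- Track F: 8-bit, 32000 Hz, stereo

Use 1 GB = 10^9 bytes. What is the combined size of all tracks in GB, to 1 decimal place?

1.1 GB

exactly 19 minutes = 1,140 s.
Track A: 16,000 × 1,140 × 4 × 6 = 437,760,000 bytes.
Track B: 11,025 × 1,140 × 4 × 1 = 50,274,000 bytes.
Track C: 22,050 × 1,140 × 2 × 6 = 301,644,000 bytes.
Track D: 22,050 × 1,140 × 4 × 1 = 100,548,000 bytes.
Track E: 32,000 × 1,140 × 1 × 4 = 145,920,000 bytes.
Track F: 32,000 × 1,140 × 1 × 2 = 72,960,000 bytes.
Total = 1,109,106,000 bytes = 1.1 GB.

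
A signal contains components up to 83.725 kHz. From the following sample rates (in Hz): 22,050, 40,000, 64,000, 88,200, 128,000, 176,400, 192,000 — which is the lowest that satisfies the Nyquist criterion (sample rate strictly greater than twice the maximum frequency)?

Need sample rate > 2 × 83,725 = 167,450 Hz.
Lowest listed rate above 167,450 Hz is 176,400 Hz.

176,400 Hz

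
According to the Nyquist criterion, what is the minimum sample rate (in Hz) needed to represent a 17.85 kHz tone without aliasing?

Minimum sample rate = 2 × 17,850 Hz = 35,700 Hz.

35,700 Hz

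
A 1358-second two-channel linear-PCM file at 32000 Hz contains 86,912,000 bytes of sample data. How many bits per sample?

8 bits

Bytes per sample = 86,912,000 / (32,000 × 1,358 × 2) = 86,912,000 / 86,912,000 = 1.
Bit depth = 1 × 8 = 8 bits.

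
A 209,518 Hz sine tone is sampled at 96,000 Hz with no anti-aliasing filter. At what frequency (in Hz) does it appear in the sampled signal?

Nyquist = 96,000/2 = 48,000 Hz; 209,518 Hz exceeds it.
Alias = |209,518 − 2×96,000| = |209,518 − 192,000| = 17,518 Hz.

17,518 Hz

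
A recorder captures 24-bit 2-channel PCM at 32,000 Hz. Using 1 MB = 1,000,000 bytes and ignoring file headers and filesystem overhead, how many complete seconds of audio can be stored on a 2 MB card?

10 seconds

Uncompressed byte rate = 32,000 × 3 × 2 = 192,000 bytes/s.
Capacity = 2 × 1,000,000 = 2,000,000 bytes.
2,000,000 / 192,000 ≈ 10.42 s → 10 seconds.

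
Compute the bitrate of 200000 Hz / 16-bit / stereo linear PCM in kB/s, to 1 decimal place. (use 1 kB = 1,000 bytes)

800.0 kB/s

Bit rate = 200,000 × 16 × 2 = 6,400,000 bits/s.
6,400,000 / 8 = 800,000 B/s = 800.0 kB/s.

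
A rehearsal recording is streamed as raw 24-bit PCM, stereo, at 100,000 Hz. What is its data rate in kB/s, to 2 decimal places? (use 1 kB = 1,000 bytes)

600.00 kB/s

Bit rate = 100,000 × 24 × 2 = 4,800,000 bits/s.
4,800,000 / 8 = 600,000 B/s = 600.00 kB/s.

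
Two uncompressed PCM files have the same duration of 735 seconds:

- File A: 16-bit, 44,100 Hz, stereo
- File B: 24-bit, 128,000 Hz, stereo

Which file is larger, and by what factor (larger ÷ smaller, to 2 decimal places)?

File A: 44,100 × 2 × 2 = 176,400 bytes/s.
File B: 128,000 × 3 × 2 = 768,000 bytes/s.
File B is larger; ratio = 564,480,000 / 129,654,000 = 4.35.

File B, by a factor of 4.35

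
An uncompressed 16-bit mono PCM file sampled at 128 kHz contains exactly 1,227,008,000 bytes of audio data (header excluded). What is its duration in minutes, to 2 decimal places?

Byte rate = 128,000 × 2 × 1 = 256,000 bytes/s.
Duration = 1,227,008,000 / 256,000 = 4,793 s.
4,793 s / 60 = 79.88 minutes.

79.88 minutes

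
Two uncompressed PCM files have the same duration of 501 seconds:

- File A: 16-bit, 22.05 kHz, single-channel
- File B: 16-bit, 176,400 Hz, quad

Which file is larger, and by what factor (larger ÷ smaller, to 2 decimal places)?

File A: 22,050 × 2 × 1 = 44,100 bytes/s.
File B: 176,400 × 2 × 4 = 1,411,200 bytes/s.
File B is larger; ratio = 707,011,200 / 22,094,100 = 32.00.

File B, by a factor of 32.00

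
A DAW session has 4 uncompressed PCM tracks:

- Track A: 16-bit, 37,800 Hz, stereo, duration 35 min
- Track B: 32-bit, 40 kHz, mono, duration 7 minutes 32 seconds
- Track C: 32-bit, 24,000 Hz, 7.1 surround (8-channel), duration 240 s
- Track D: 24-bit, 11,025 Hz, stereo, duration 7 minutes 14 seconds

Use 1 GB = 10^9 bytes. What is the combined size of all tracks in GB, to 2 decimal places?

Track A: 35 min = 2,100 s; 37,800 × 2,100 × 2 × 2 = 317,520,000 bytes.
Track B: 7 minutes 32 seconds = 452 s; 40,000 × 452 × 4 × 1 = 72,320,000 bytes.
Track C: 24,000 × 240 × 4 × 8 = 184,320,000 bytes.
Track D: 7 minutes 14 seconds = 434 s; 11,025 × 434 × 3 × 2 = 28,709,100 bytes.
Total = 602,869,100 bytes = 0.60 GB.

0.60 GB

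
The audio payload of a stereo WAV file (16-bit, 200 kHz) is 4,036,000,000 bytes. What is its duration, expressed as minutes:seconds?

84:05

Byte rate = 200,000 × 2 × 2 = 800,000 bytes/s.
Duration = 4,036,000,000 / 800,000 = 5,045 s.
5,045 s = 84:05.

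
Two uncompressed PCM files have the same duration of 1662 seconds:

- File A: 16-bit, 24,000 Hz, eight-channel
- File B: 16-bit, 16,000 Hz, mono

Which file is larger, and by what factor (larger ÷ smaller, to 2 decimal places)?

File A: 24,000 × 2 × 8 = 384,000 bytes/s.
File B: 16,000 × 2 × 1 = 32,000 bytes/s.
File A is larger; ratio = 638,208,000 / 53,184,000 = 12.00.

File A, by a factor of 12.00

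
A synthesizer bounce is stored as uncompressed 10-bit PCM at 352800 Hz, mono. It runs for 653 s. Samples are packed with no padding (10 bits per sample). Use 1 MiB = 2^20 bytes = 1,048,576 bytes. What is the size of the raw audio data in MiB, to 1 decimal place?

274.6 MiB

Bits = 352,800 × 653 × 10 × 1 = 2,303,784,000 bits = 287,973,000 bytes.
287,973,000 / 1,048,576 = 274.6 MiB.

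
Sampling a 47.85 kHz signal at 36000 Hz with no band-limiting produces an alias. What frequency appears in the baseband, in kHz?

Nyquist = 36,000/2 = 18,000 Hz; 47,850 Hz exceeds it.
Alias = |47,850 − 1×36,000| = |47,850 − 36,000| = 11,850 Hz = 11.85 kHz.

11.85 kHz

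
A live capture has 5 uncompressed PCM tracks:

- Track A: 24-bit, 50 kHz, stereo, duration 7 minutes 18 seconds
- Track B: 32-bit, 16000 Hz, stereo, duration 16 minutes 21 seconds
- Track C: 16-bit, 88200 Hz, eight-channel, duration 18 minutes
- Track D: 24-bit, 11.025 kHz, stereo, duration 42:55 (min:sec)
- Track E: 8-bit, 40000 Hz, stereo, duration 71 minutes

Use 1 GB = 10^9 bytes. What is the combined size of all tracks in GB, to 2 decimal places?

2.29 GB

Track A: 7 minutes 18 seconds = 438 s; 50,000 × 438 × 3 × 2 = 131,400,000 bytes.
Track B: 16 minutes 21 seconds = 981 s; 16,000 × 981 × 4 × 2 = 125,568,000 bytes.
Track C: 18 minutes = 1,080 s; 88,200 × 1,080 × 2 × 8 = 1,524,096,000 bytes.
Track D: 42:55 (min:sec) = 2,575 s; 11,025 × 2,575 × 3 × 2 = 170,336,250 bytes.
Track E: 71 minutes = 4,260 s; 40,000 × 4,260 × 1 × 2 = 340,800,000 bytes.
Total = 2,292,200,250 bytes = 2.29 GB.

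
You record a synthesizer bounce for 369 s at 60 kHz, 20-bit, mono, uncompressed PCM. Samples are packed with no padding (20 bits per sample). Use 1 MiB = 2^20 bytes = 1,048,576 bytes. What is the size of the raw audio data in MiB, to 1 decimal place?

52.8 MiB

Bits = 60,000 × 369 × 20 × 1 = 442,800,000 bits = 55,350,000 bytes.
55,350,000 / 1,048,576 = 52.8 MiB.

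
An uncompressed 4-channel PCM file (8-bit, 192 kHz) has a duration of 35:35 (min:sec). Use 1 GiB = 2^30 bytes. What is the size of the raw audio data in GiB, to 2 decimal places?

1.53 GiB

Duration = 35:35 (min:sec) = 2,135 s.
Bytes = 192,000 samples/s × 2,135 s × 1 bytes/sample × 4 ch = 1,639,680,000 bytes.
1,639,680,000 / 1,073,741,824 = 1.53 GiB.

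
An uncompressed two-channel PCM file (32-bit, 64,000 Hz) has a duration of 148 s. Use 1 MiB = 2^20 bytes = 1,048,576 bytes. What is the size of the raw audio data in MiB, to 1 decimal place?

Bytes = 64,000 samples/s × 148 s × 4 bytes/sample × 2 ch = 75,776,000 bytes.
75,776,000 / 1,048,576 = 72.3 MiB.

72.3 MiB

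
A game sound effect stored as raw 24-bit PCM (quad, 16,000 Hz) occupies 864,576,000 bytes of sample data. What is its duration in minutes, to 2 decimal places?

Byte rate = 16,000 × 3 × 4 = 192,000 bytes/s.
Duration = 864,576,000 / 192,000 = 4,503 s.
4,503 s / 60 = 75.05 minutes.

75.05 minutes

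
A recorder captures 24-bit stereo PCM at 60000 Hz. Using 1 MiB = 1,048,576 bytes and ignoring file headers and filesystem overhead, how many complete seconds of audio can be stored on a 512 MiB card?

Uncompressed byte rate = 60,000 × 3 × 2 = 360,000 bytes/s.
Capacity = 512 × 1,048,576 = 536,870,912 bytes.
536,870,912 / 360,000 ≈ 1491.31 s → 1,491 seconds.

1,491 seconds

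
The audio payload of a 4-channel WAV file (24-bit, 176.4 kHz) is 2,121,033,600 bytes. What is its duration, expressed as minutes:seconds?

16:42

Byte rate = 176,400 × 3 × 4 = 2,116,800 bytes/s.
Duration = 2,121,033,600 / 2,116,800 = 1,002 s.
1,002 s = 16:42.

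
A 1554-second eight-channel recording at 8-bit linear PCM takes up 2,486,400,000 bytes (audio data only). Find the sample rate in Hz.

Bytes = sample_rate × seconds × bytes_per_sample × channels.
sample_rate = 2,486,400,000 / (1,554 × 1 × 8) = 2,486,400,000 / 12,432 = 200,000 Hz.

200,000 Hz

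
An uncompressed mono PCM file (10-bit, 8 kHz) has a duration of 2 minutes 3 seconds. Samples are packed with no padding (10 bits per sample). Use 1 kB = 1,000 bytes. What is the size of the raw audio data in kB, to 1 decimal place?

1230.0 kB

Duration = 2 minutes 3 seconds = 123 s.
Bits = 8,000 × 123 × 10 × 1 = 9,840,000 bits = 1,230,000 bytes.
1,230,000 / 1,000 = 1230.0 kB.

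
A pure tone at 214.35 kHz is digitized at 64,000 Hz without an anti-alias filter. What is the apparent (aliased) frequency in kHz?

22.35 kHz

Nyquist = 64,000/2 = 32,000 Hz; 214,350 Hz exceeds it.
Alias = |214,350 − 3×64,000| = |214,350 − 192,000| = 22,350 Hz = 22.35 kHz.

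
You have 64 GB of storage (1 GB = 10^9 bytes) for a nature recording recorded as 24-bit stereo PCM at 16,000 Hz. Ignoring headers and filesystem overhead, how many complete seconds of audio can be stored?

666,666 seconds

Uncompressed byte rate = 16,000 × 3 × 2 = 96,000 bytes/s.
Capacity = 64 × 1,000,000,000 = 64,000,000,000 bytes.
64,000,000,000 / 96,000 ≈ 666666.67 s → 666,666 seconds.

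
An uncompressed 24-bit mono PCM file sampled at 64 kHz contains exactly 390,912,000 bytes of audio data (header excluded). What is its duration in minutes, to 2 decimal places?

33.93 minutes

Byte rate = 64,000 × 3 × 1 = 192,000 bytes/s.
Duration = 390,912,000 / 192,000 = 2,036 s.
2,036 s / 60 = 33.93 minutes.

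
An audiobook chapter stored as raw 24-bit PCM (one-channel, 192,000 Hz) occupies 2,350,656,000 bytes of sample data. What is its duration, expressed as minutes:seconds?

Byte rate = 192,000 × 3 × 1 = 576,000 bytes/s.
Duration = 2,350,656,000 / 576,000 = 4,081 s.
4,081 s = 68:01.

68:01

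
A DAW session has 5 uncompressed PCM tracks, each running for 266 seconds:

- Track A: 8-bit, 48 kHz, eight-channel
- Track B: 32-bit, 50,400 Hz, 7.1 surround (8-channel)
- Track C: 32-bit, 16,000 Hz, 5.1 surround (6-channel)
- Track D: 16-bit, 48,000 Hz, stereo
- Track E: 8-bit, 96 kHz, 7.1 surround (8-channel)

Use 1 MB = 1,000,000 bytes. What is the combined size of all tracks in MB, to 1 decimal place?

Track A: 48,000 × 266 × 1 × 8 = 102,144,000 bytes.
Track B: 50,400 × 266 × 4 × 8 = 429,004,800 bytes.
Track C: 16,000 × 266 × 4 × 6 = 102,144,000 bytes.
Track D: 48,000 × 266 × 2 × 2 = 51,072,000 bytes.
Track E: 96,000 × 266 × 1 × 8 = 204,288,000 bytes.
Total = 888,652,800 bytes = 888.7 MB.

888.7 MB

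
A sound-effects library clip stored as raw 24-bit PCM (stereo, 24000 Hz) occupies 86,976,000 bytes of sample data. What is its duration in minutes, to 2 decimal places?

Byte rate = 24,000 × 3 × 2 = 144,000 bytes/s.
Duration = 86,976,000 / 144,000 = 604 s.
604 s / 60 = 10.07 minutes.

10.07 minutes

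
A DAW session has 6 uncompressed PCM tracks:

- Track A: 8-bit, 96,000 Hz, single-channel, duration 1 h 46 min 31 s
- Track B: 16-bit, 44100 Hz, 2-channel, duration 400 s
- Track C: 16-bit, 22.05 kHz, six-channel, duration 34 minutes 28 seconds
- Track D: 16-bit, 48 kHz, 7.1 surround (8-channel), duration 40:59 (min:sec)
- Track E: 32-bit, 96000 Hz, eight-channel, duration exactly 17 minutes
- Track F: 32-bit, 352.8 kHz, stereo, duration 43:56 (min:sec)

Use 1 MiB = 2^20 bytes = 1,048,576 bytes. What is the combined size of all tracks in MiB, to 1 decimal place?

13058.7 MiB

Track A: 1 h 46 min 31 s = 6,391 s; 96,000 × 6,391 × 1 × 1 = 613,536,000 bytes.
Track B: 44,100 × 400 × 2 × 2 = 70,560,000 bytes.
Track C: 34 minutes 28 seconds = 2,068 s; 22,050 × 2,068 × 2 × 6 = 547,192,800 bytes.
Track D: 40:59 (min:sec) = 2,459 s; 48,000 × 2,459 × 2 × 8 = 1,888,512,000 bytes.
Track E: exactly 17 minutes = 1,020 s; 96,000 × 1,020 × 4 × 8 = 3,133,440,000 bytes.
Track F: 43:56 (min:sec) = 2,636 s; 352,800 × 2,636 × 4 × 2 = 7,439,846,400 bytes.
Total = 13,693,087,200 bytes = 13058.7 MiB.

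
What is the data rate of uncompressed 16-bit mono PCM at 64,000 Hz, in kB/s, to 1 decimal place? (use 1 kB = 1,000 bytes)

Bit rate = 64,000 × 16 × 1 = 1,024,000 bits/s.
1,024,000 / 8 = 128,000 B/s = 128.0 kB/s.

128.0 kB/s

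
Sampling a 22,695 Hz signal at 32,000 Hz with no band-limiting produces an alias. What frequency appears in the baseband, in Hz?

Nyquist = 32,000/2 = 16,000 Hz; 22,695 Hz exceeds it.
Alias = |22,695 − 1×32,000| = |22,695 − 32,000| = 9,305 Hz.

9,305 Hz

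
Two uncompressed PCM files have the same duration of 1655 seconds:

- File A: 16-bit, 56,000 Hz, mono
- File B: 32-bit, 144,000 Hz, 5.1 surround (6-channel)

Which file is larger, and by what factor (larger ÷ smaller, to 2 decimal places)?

File A: 56,000 × 2 × 1 = 112,000 bytes/s.
File B: 144,000 × 4 × 6 = 3,456,000 bytes/s.
File B is larger; ratio = 5,719,680,000 / 185,360,000 = 30.86.

File B, by a factor of 30.86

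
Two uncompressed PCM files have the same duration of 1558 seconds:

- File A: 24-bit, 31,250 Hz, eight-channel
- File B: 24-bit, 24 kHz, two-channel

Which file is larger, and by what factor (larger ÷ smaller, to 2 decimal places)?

File A: 31,250 × 3 × 8 = 750,000 bytes/s.
File B: 24,000 × 3 × 2 = 144,000 bytes/s.
File A is larger; ratio = 1,168,500,000 / 224,352,000 = 5.21.

File A, by a factor of 5.21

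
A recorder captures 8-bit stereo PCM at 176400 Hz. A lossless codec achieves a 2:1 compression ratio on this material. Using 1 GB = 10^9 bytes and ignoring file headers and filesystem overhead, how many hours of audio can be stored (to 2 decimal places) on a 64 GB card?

Uncompressed byte rate = 176,400 × 1 × 2 = 352,800 bytes/s.
After 2:1 compression, effective rate ≈ 176400 bytes/s.
Capacity = 64 × 1,000,000,000 = 64,000,000,000 bytes.
64,000,000,000 / effective rate ≈ 362811.79 s → 100.78 hours.

100.78 hours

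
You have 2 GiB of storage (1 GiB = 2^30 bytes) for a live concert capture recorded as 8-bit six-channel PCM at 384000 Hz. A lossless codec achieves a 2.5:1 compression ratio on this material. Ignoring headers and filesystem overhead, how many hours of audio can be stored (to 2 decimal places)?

Uncompressed byte rate = 384,000 × 1 × 6 = 2,304,000 bytes/s.
After 2.5:1 compression, effective rate ≈ 921600 bytes/s.
Capacity = 2 × 1,073,741,824 = 2,147,483,648 bytes.
2,147,483,648 / effective rate ≈ 2330.17 s → 0.65 hours.

0.65 hours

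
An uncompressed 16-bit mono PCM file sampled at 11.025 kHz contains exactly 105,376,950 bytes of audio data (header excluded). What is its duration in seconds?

Byte rate = 11,025 × 2 × 1 = 22,050 bytes/s.
Duration = 105,376,950 / 22,050 = 4,779 s.

4,779 seconds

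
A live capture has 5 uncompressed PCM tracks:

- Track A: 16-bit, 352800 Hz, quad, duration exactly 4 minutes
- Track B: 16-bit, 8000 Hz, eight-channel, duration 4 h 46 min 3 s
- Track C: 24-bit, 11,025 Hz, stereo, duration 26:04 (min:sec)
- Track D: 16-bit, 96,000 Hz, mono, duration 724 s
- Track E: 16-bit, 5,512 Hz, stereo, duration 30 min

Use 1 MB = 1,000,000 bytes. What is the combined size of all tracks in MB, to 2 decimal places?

Track A: exactly 4 minutes = 240 s; 352,800 × 240 × 2 × 4 = 677,376,000 bytes.
Track B: 4 h 46 min 3 s = 17,163 s; 8,000 × 17,163 × 2 × 8 = 2,196,864,000 bytes.
Track C: 26:04 (min:sec) = 1,564 s; 11,025 × 1,564 × 3 × 2 = 103,458,600 bytes.
Track D: 96,000 × 724 × 2 × 1 = 139,008,000 bytes.
Track E: 30 min = 1,800 s; 5,512 × 1,800 × 2 × 2 = 39,686,400 bytes.
Total = 3,156,393,000 bytes = 3156.39 MB.

3156.39 MB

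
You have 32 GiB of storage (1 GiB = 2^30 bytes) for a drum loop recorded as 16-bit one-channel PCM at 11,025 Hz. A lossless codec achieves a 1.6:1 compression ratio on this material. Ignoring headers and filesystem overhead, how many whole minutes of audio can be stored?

41,553 minutes

Uncompressed byte rate = 11,025 × 2 × 1 = 22,050 bytes/s.
After 1.6:1 compression, effective rate ≈ 13781.25 bytes/s.
Capacity = 32 × 1,073,741,824 = 34,359,738,368 bytes.
34,359,738,368 / effective rate ≈ 2493223.65 s → 41,553 minutes.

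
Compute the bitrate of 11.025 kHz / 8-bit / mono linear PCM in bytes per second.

Bit rate = 11,025 × 8 × 1 = 88,200 bits/s.
88,200 / 8 = 11,025 bytes/s.

11,025 bytes/s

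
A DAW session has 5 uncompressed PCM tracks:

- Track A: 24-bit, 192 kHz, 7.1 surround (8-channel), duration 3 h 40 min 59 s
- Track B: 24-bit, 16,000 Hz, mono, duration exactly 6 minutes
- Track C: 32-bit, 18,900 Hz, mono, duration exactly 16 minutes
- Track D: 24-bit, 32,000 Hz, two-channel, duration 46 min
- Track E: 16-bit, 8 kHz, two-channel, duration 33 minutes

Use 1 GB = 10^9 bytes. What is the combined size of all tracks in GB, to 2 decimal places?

Track A: 3 h 40 min 59 s = 13,259 s; 192,000 × 13,259 × 3 × 8 = 61,097,472,000 bytes.
Track B: exactly 6 minutes = 360 s; 16,000 × 360 × 3 × 1 = 17,280,000 bytes.
Track C: exactly 16 minutes = 960 s; 18,900 × 960 × 4 × 1 = 72,576,000 bytes.
Track D: 46 min = 2,760 s; 32,000 × 2,760 × 3 × 2 = 529,920,000 bytes.
Track E: 33 minutes = 1,980 s; 8,000 × 1,980 × 2 × 2 = 63,360,000 bytes.
Total = 61,780,608,000 bytes = 61.78 GB.

61.78 GB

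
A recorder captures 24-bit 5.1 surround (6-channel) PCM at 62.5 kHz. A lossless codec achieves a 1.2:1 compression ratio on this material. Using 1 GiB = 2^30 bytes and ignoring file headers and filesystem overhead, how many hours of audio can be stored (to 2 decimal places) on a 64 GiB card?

20.36 hours

Uncompressed byte rate = 62,500 × 3 × 6 = 1,125,000 bytes/s.
After 1.2:1 compression, effective rate ≈ 937500 bytes/s.
Capacity = 64 × 1,073,741,824 = 68,719,476,736 bytes.
68,719,476,736 / effective rate ≈ 73300.78 s → 20.36 hours.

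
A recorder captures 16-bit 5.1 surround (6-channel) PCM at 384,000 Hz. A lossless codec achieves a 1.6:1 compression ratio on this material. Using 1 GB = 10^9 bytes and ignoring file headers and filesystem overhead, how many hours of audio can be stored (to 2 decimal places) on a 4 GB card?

Uncompressed byte rate = 384,000 × 2 × 6 = 4,608,000 bytes/s.
After 1.6:1 compression, effective rate ≈ 2880000 bytes/s.
Capacity = 4 × 1,000,000,000 = 4,000,000,000 bytes.
4,000,000,000 / effective rate ≈ 1388.89 s → 0.39 hours.

0.39 hours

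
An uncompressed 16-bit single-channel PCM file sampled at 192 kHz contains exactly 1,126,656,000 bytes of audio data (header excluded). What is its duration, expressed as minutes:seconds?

Byte rate = 192,000 × 2 × 1 = 384,000 bytes/s.
Duration = 1,126,656,000 / 384,000 = 2,934 s.
2,934 s = 48:54.

48:54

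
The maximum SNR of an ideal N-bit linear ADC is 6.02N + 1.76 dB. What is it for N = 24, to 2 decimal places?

146.24 dB

6.02 × 24 + 1.76 = 146.24 dB.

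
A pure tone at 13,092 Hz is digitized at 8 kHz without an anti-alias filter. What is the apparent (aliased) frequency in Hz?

2,908 Hz

Nyquist = 8,000/2 = 4,000 Hz; 13,092 Hz exceeds it.
Alias = |13,092 − 2×8,000| = |13,092 − 16,000| = 2,908 Hz.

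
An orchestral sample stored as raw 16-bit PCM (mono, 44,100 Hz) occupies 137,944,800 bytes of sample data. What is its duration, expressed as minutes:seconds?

26:04

Byte rate = 44,100 × 2 × 1 = 88,200 bytes/s.
Duration = 137,944,800 / 88,200 = 1,564 s.
1,564 s = 26:04.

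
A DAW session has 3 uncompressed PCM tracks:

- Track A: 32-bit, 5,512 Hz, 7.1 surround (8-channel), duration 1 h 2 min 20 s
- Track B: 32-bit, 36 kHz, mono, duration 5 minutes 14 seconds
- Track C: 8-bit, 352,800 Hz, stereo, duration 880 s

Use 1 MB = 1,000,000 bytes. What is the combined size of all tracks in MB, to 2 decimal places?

1325.82 MB

Track A: 1 h 2 min 20 s = 3,740 s; 5,512 × 3,740 × 4 × 8 = 659,676,160 bytes.
Track B: 5 minutes 14 seconds = 314 s; 36,000 × 314 × 4 × 1 = 45,216,000 bytes.
Track C: 352,800 × 880 × 1 × 2 = 620,928,000 bytes.
Total = 1,325,820,160 bytes = 1325.82 MB.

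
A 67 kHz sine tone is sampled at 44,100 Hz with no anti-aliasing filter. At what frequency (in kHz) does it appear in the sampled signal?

Nyquist = 44,100/2 = 22,050 Hz; 67,000 Hz exceeds it.
Alias = |67,000 − 2×44,100| = |67,000 − 88,200| = 21,200 Hz = 21.2 kHz.

21.2 kHz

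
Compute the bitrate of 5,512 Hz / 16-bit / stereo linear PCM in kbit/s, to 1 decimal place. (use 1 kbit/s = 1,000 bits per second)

Bit rate = 5,512 × 16 × 2 = 176,384 bits/s.
= 176.4 kbit/s.

176.4 kbit/s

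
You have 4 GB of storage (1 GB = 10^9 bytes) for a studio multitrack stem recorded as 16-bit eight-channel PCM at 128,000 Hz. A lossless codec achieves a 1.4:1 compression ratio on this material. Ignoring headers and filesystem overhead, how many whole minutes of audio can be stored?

45 minutes

Uncompressed byte rate = 128,000 × 2 × 8 = 2,048,000 bytes/s.
After 1.4:1 compression, effective rate ≈ 1462857.14 bytes/s.
Capacity = 4 × 1,000,000,000 = 4,000,000,000 bytes.
4,000,000,000 / effective rate ≈ 2734.38 s → 45 minutes.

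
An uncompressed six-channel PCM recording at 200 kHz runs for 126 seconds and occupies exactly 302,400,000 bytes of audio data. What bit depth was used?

Bytes per sample = 302,400,000 / (200,000 × 126 × 6) = 302,400,000 / 151,200,000 = 2.
Bit depth = 2 × 8 = 16 bits.

16 bits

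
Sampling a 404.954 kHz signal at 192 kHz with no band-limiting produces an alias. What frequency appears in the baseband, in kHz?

Nyquist = 192,000/2 = 96,000 Hz; 404,954 Hz exceeds it.
Alias = |404,954 − 2×192,000| = |404,954 − 384,000| = 20,954 Hz = 20.954 kHz.

20.954 kHz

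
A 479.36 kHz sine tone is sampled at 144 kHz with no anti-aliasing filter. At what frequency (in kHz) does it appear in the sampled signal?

Nyquist = 144,000/2 = 72,000 Hz; 479,360 Hz exceeds it.
Alias = |479,360 − 3×144,000| = |479,360 − 432,000| = 47,360 Hz = 47.36 kHz.

47.36 kHz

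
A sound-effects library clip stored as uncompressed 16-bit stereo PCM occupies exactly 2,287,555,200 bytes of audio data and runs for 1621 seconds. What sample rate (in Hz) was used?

Bytes = sample_rate × seconds × bytes_per_sample × channels.
sample_rate = 2,287,555,200 / (1,621 × 2 × 2) = 2,287,555,200 / 6,484 = 352,800 Hz.

352,800 Hz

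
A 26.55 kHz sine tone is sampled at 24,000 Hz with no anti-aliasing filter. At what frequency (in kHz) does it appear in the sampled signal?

2.55 kHz

Nyquist = 24,000/2 = 12,000 Hz; 26,550 Hz exceeds it.
Alias = |26,550 − 1×24,000| = |26,550 − 24,000| = 2,550 Hz = 2.55 kHz.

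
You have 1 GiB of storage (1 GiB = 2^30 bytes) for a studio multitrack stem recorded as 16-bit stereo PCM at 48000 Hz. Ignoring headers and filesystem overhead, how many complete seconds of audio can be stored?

5,592 seconds

Uncompressed byte rate = 48,000 × 2 × 2 = 192,000 bytes/s.
Capacity = 1 × 1,073,741,824 = 1,073,741,824 bytes.
1,073,741,824 / 192,000 ≈ 5592.41 s → 5,592 seconds.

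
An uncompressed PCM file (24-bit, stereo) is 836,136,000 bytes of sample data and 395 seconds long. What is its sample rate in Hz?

Bytes = sample_rate × seconds × bytes_per_sample × channels.
sample_rate = 836,136,000 / (395 × 3 × 2) = 836,136,000 / 2,370 = 352,800 Hz.

352,800 Hz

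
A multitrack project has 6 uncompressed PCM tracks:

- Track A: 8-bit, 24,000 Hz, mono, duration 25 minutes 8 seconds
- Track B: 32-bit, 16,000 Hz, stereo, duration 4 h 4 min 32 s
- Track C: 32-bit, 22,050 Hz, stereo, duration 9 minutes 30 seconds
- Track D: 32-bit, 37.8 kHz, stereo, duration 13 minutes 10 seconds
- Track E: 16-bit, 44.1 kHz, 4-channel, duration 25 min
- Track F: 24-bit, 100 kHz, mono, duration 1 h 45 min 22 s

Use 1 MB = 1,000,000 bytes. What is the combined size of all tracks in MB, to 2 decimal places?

4679.45 MB

Track A: 25 minutes 8 seconds = 1,508 s; 24,000 × 1,508 × 1 × 1 = 36,192,000 bytes.
Track B: 4 h 4 min 32 s = 14,672 s; 16,000 × 14,672 × 4 × 2 = 1,878,016,000 bytes.
Track C: 9 minutes 30 seconds = 570 s; 22,050 × 570 × 4 × 2 = 100,548,000 bytes.
Track D: 13 minutes 10 seconds = 790 s; 37,800 × 790 × 4 × 2 = 238,896,000 bytes.
Track E: 25 min = 1,500 s; 44,100 × 1,500 × 2 × 4 = 529,200,000 bytes.
Track F: 1 h 45 min 22 s = 6,322 s; 100,000 × 6,322 × 3 × 1 = 1,896,600,000 bytes.
Total = 4,679,452,000 bytes = 4679.45 MB.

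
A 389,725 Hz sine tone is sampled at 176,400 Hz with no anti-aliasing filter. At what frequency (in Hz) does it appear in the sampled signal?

Nyquist = 176,400/2 = 88,200 Hz; 389,725 Hz exceeds it.
Alias = |389,725 − 2×176,400| = |389,725 − 352,800| = 36,925 Hz.

36,925 Hz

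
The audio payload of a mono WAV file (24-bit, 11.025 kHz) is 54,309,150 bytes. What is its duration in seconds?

1,642 seconds

Byte rate = 11,025 × 3 × 1 = 33,075 bytes/s.
Duration = 54,309,150 / 33,075 = 1,642 s.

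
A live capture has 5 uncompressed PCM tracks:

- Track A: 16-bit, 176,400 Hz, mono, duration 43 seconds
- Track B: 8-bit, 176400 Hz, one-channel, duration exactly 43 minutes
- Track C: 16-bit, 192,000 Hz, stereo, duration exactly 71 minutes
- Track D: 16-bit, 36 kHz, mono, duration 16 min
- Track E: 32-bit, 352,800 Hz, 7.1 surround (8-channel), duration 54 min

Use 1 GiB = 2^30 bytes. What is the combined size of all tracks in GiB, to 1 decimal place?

37.6 GiB

Track A: 176,400 × 43 × 2 × 1 = 15,170,400 bytes.
Track B: exactly 43 minutes = 2,580 s; 176,400 × 2,580 × 1 × 1 = 455,112,000 bytes.
Track C: exactly 71 minutes = 4,260 s; 192,000 × 4,260 × 2 × 2 = 3,271,680,000 bytes.
Track D: 16 min = 960 s; 36,000 × 960 × 2 × 1 = 69,120,000 bytes.
Track E: 54 min = 3,240 s; 352,800 × 3,240 × 4 × 8 = 36,578,304,000 bytes.
Total = 40,389,386,400 bytes = 37.6 GiB.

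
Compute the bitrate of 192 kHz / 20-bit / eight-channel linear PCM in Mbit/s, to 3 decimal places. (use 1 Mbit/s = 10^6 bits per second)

Bit rate = 192,000 × 20 × 8 = 30,720,000 bits/s.
= 30.720 Mbit/s.

30.720 Mbit/s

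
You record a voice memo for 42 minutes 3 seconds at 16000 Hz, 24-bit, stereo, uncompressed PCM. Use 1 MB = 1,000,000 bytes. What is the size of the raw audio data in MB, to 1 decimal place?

Duration = 42 minutes 3 seconds = 2,523 s.
Bytes = 16,000 samples/s × 2,523 s × 3 bytes/sample × 2 ch = 242,208,000 bytes.
242,208,000 / 1,000,000 = 242.2 MB.

242.2 MB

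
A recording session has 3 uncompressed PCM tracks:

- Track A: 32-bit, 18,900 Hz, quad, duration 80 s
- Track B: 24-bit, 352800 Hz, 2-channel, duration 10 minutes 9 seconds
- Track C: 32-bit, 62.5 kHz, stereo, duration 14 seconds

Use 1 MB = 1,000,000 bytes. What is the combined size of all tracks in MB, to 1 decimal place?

1320.3 MB

Track A: 18,900 × 80 × 4 × 4 = 24,192,000 bytes.
Track B: 10 minutes 9 seconds = 609 s; 352,800 × 609 × 3 × 2 = 1,289,131,200 bytes.
Track C: 62,500 × 14 × 4 × 2 = 7,000,000 bytes.
Total = 1,320,323,200 bytes = 1320.3 MB.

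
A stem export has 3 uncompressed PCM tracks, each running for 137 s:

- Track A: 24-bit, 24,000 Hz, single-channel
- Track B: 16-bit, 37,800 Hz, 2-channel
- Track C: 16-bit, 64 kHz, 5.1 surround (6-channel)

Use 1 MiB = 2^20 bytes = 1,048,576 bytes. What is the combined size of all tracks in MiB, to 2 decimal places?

Track A: 24,000 × 137 × 3 × 1 = 9,864,000 bytes.
Track B: 37,800 × 137 × 2 × 2 = 20,714,400 bytes.
Track C: 64,000 × 137 × 2 × 6 = 105,216,000 bytes.
Total = 135,794,400 bytes = 129.50 MiB.

129.50 MiB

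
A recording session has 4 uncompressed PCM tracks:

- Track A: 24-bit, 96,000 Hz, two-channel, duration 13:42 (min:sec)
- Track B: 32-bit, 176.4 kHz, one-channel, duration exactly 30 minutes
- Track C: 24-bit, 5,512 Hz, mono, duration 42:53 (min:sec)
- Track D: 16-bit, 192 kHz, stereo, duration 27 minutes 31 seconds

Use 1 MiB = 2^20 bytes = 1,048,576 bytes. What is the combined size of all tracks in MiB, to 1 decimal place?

2912.6 MiB

Track A: 13:42 (min:sec) = 822 s; 96,000 × 822 × 3 × 2 = 473,472,000 bytes.
Track B: exactly 30 minutes = 1,800 s; 176,400 × 1,800 × 4 × 1 = 1,270,080,000 bytes.
Track C: 42:53 (min:sec) = 2,573 s; 5,512 × 2,573 × 3 × 1 = 42,547,128 bytes.
Track D: 27 minutes 31 seconds = 1,651 s; 192,000 × 1,651 × 2 × 2 = 1,267,968,000 bytes.
Total = 3,054,067,128 bytes = 2912.6 MiB.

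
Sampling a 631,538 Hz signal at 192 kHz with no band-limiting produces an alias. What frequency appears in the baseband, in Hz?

Nyquist = 192,000/2 = 96,000 Hz; 631,538 Hz exceeds it.
Alias = |631,538 − 3×192,000| = |631,538 − 576,000| = 55,538 Hz.

55,538 Hz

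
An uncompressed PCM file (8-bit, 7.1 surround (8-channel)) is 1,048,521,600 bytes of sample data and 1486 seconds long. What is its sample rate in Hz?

88,200 Hz

Bytes = sample_rate × seconds × bytes_per_sample × channels.
sample_rate = 1,048,521,600 / (1,486 × 1 × 8) = 1,048,521,600 / 11,888 = 88,200 Hz.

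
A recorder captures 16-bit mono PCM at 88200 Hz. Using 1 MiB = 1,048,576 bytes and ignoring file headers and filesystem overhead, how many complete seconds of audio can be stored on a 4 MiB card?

Uncompressed byte rate = 88,200 × 2 × 1 = 176,400 bytes/s.
Capacity = 4 × 1,048,576 = 4,194,304 bytes.
4,194,304 / 176,400 ≈ 23.78 s → 23 seconds.

23 seconds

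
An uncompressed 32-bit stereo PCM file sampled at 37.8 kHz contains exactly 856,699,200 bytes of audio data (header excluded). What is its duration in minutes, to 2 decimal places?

Byte rate = 37,800 × 4 × 2 = 302,400 bytes/s.
Duration = 856,699,200 / 302,400 = 2,833 s.
2,833 s / 60 = 47.22 minutes.

47.22 minutes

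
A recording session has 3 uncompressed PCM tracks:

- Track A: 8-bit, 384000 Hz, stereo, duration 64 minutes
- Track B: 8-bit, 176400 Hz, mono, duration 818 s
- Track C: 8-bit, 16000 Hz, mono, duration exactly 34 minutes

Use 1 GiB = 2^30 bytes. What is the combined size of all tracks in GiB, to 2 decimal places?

2.91 GiB

Track A: 64 minutes = 3,840 s; 384,000 × 3,840 × 1 × 2 = 2,949,120,000 bytes.
Track B: 176,400 × 818 × 1 × 1 = 144,295,200 bytes.
Track C: exactly 34 minutes = 2,040 s; 16,000 × 2,040 × 1 × 1 = 32,640,000 bytes.
Total = 3,126,055,200 bytes = 2.91 GiB.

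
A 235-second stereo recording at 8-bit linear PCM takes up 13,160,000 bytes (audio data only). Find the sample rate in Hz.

Bytes = sample_rate × seconds × bytes_per_sample × channels.
sample_rate = 13,160,000 / (235 × 1 × 2) = 13,160,000 / 470 = 28,000 Hz.

28,000 Hz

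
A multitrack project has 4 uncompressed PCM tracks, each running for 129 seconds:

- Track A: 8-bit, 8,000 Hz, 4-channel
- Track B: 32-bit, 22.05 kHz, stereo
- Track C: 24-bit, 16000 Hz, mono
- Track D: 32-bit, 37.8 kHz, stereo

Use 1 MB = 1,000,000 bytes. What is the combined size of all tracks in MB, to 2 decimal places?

72.09 MB

Track A: 8,000 × 129 × 1 × 4 = 4,128,000 bytes.
Track B: 22,050 × 129 × 4 × 2 = 22,755,600 bytes.
Track C: 16,000 × 129 × 3 × 1 = 6,192,000 bytes.
Track D: 37,800 × 129 × 4 × 2 = 39,009,600 bytes.
Total = 72,085,200 bytes = 72.09 MB.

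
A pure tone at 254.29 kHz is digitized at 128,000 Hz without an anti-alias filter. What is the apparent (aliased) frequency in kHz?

Nyquist = 128,000/2 = 64,000 Hz; 254,290 Hz exceeds it.
Alias = |254,290 − 2×128,000| = |254,290 − 256,000| = 1,710 Hz = 1.71 kHz.

1.71 kHz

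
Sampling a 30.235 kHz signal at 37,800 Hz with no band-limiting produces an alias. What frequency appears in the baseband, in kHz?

Nyquist = 37,800/2 = 18,900 Hz; 30,235 Hz exceeds it.
Alias = |30,235 − 1×37,800| = |30,235 − 37,800| = 7,565 Hz = 7.565 kHz.

7.565 kHz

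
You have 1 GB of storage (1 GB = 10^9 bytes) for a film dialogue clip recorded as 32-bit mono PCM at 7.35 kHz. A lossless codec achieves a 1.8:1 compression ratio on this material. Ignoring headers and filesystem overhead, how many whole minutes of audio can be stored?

1,020 minutes

Uncompressed byte rate = 7,350 × 4 × 1 = 29,400 bytes/s.
After 1.8:1 compression, effective rate ≈ 16333.33 bytes/s.
Capacity = 1 × 1,000,000,000 = 1,000,000,000 bytes.
1,000,000,000 / effective rate ≈ 61224.49 s → 1,020 minutes.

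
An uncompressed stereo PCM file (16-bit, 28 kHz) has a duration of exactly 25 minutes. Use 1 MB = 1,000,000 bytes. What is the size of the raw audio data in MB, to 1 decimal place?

168.0 MB

Duration = exactly 25 minutes = 1,500 s.
Bytes = 28,000 samples/s × 1,500 s × 2 bytes/sample × 2 ch = 168,000,000 bytes.
168,000,000 / 1,000,000 = 168.0 MB.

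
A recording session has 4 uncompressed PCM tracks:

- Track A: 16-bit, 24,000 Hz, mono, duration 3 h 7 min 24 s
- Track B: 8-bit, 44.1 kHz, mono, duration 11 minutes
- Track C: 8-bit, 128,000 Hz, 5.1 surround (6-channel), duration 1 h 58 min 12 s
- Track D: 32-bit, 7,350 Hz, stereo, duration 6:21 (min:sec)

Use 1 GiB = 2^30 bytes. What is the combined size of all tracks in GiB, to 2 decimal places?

5.62 GiB

Track A: 3 h 7 min 24 s = 11,244 s; 24,000 × 11,244 × 2 × 1 = 539,712,000 bytes.
Track B: 11 minutes = 660 s; 44,100 × 660 × 1 × 1 = 29,106,000 bytes.
Track C: 1 h 58 min 12 s = 7,092 s; 128,000 × 7,092 × 1 × 6 = 5,446,656,000 bytes.
Track D: 6:21 (min:sec) = 381 s; 7,350 × 381 × 4 × 2 = 22,402,800 bytes.
Total = 6,037,876,800 bytes = 5.62 GiB.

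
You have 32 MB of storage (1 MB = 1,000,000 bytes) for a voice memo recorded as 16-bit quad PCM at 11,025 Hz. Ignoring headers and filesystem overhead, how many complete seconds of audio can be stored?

Uncompressed byte rate = 11,025 × 2 × 4 = 88,200 bytes/s.
Capacity = 32 × 1,000,000 = 32,000,000 bytes.
32,000,000 / 88,200 ≈ 362.81 s → 362 seconds.

362 seconds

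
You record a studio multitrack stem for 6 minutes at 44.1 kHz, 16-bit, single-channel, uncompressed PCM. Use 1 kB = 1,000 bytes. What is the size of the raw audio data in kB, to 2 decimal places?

Duration = 6 minutes = 360 s.
Bytes = 44,100 samples/s × 360 s × 2 bytes/sample × 1 ch = 31,752,000 bytes.
31,752,000 / 1,000 = 31752.00 kB.

31752.00 kB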